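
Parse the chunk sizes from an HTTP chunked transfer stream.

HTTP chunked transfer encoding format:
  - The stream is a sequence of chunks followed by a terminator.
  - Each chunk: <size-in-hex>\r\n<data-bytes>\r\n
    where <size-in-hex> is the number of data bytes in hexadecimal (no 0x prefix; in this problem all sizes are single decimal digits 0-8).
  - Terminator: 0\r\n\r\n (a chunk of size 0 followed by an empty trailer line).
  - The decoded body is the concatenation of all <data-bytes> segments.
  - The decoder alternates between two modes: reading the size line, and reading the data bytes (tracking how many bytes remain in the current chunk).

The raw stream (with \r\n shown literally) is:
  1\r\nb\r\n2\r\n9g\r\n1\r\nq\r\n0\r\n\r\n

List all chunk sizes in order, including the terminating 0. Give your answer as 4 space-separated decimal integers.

Answer: 1 2 1 0

Derivation:
Chunk 1: stream[0..1]='1' size=0x1=1, data at stream[3..4]='b' -> body[0..1], body so far='b'
Chunk 2: stream[6..7]='2' size=0x2=2, data at stream[9..11]='9g' -> body[1..3], body so far='b9g'
Chunk 3: stream[13..14]='1' size=0x1=1, data at stream[16..17]='q' -> body[3..4], body so far='b9gq'
Chunk 4: stream[19..20]='0' size=0 (terminator). Final body='b9gq' (4 bytes)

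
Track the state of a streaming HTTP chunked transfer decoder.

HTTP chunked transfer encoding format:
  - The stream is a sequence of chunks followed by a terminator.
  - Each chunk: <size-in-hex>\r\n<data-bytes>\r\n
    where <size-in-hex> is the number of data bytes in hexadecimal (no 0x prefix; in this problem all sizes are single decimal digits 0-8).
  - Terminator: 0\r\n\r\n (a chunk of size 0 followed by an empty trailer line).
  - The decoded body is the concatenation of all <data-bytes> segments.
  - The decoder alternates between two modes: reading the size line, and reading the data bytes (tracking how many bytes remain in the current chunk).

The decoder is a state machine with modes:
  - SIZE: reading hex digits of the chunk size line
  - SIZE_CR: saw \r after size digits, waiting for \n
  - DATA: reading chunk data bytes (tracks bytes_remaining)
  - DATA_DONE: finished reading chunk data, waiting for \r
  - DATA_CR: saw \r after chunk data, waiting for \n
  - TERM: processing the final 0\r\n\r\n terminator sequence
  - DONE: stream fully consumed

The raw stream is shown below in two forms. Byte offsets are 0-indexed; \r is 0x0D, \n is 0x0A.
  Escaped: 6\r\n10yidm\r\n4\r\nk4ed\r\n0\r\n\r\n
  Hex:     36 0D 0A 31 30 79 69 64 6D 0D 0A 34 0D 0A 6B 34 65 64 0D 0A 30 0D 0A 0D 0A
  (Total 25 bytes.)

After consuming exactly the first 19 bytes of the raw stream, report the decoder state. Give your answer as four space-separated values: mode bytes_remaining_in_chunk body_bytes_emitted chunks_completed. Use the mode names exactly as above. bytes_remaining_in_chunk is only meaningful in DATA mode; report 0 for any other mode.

Answer: DATA_CR 0 10 1

Derivation:
Byte 0 = '6': mode=SIZE remaining=0 emitted=0 chunks_done=0
Byte 1 = 0x0D: mode=SIZE_CR remaining=0 emitted=0 chunks_done=0
Byte 2 = 0x0A: mode=DATA remaining=6 emitted=0 chunks_done=0
Byte 3 = '1': mode=DATA remaining=5 emitted=1 chunks_done=0
Byte 4 = '0': mode=DATA remaining=4 emitted=2 chunks_done=0
Byte 5 = 'y': mode=DATA remaining=3 emitted=3 chunks_done=0
Byte 6 = 'i': mode=DATA remaining=2 emitted=4 chunks_done=0
Byte 7 = 'd': mode=DATA remaining=1 emitted=5 chunks_done=0
Byte 8 = 'm': mode=DATA_DONE remaining=0 emitted=6 chunks_done=0
Byte 9 = 0x0D: mode=DATA_CR remaining=0 emitted=6 chunks_done=0
Byte 10 = 0x0A: mode=SIZE remaining=0 emitted=6 chunks_done=1
Byte 11 = '4': mode=SIZE remaining=0 emitted=6 chunks_done=1
Byte 12 = 0x0D: mode=SIZE_CR remaining=0 emitted=6 chunks_done=1
Byte 13 = 0x0A: mode=DATA remaining=4 emitted=6 chunks_done=1
Byte 14 = 'k': mode=DATA remaining=3 emitted=7 chunks_done=1
Byte 15 = '4': mode=DATA remaining=2 emitted=8 chunks_done=1
Byte 16 = 'e': mode=DATA remaining=1 emitted=9 chunks_done=1
Byte 17 = 'd': mode=DATA_DONE remaining=0 emitted=10 chunks_done=1
Byte 18 = 0x0D: mode=DATA_CR remaining=0 emitted=10 chunks_done=1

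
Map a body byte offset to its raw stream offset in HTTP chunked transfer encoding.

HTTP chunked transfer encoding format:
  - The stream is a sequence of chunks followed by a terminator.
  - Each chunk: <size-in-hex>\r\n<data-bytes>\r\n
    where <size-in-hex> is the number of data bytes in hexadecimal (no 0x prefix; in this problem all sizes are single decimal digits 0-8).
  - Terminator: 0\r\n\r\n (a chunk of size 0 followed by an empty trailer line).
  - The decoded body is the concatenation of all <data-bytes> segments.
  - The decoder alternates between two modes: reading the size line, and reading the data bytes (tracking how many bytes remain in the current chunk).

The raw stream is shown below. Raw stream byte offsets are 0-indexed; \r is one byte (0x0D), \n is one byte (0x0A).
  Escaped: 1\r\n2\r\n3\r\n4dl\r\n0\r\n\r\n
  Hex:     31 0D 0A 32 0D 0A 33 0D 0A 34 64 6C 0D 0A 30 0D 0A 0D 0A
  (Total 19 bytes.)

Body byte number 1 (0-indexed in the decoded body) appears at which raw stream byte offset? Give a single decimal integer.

Answer: 9

Derivation:
Chunk 1: stream[0..1]='1' size=0x1=1, data at stream[3..4]='2' -> body[0..1], body so far='2'
Chunk 2: stream[6..7]='3' size=0x3=3, data at stream[9..12]='4dl' -> body[1..4], body so far='24dl'
Chunk 3: stream[14..15]='0' size=0 (terminator). Final body='24dl' (4 bytes)
Body byte 1 at stream offset 9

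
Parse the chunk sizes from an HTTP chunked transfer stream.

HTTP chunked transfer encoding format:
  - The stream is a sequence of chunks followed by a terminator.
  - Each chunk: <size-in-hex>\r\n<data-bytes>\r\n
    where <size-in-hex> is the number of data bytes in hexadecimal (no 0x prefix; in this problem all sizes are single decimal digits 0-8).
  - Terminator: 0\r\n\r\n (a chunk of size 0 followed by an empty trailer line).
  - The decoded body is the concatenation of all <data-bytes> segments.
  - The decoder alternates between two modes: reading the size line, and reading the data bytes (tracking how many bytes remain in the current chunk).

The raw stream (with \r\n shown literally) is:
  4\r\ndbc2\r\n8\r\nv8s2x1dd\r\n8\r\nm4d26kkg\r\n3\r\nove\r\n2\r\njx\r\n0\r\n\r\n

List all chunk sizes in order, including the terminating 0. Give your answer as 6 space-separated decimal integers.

Chunk 1: stream[0..1]='4' size=0x4=4, data at stream[3..7]='dbc2' -> body[0..4], body so far='dbc2'
Chunk 2: stream[9..10]='8' size=0x8=8, data at stream[12..20]='v8s2x1dd' -> body[4..12], body so far='dbc2v8s2x1dd'
Chunk 3: stream[22..23]='8' size=0x8=8, data at stream[25..33]='m4d26kkg' -> body[12..20], body so far='dbc2v8s2x1ddm4d26kkg'
Chunk 4: stream[35..36]='3' size=0x3=3, data at stream[38..41]='ove' -> body[20..23], body so far='dbc2v8s2x1ddm4d26kkgove'
Chunk 5: stream[43..44]='2' size=0x2=2, data at stream[46..48]='jx' -> body[23..25], body so far='dbc2v8s2x1ddm4d26kkgovejx'
Chunk 6: stream[50..51]='0' size=0 (terminator). Final body='dbc2v8s2x1ddm4d26kkgovejx' (25 bytes)

Answer: 4 8 8 3 2 0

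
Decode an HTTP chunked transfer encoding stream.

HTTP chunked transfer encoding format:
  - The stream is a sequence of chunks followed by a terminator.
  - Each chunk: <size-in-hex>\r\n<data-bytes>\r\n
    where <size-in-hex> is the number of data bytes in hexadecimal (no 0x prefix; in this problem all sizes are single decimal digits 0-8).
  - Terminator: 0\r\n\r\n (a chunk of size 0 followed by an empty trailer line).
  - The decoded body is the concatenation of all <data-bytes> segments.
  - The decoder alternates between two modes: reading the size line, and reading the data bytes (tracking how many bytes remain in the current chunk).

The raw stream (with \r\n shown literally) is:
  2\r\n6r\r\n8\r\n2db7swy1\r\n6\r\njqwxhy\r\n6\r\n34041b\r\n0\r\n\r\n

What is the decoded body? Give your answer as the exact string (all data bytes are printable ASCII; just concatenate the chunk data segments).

Chunk 1: stream[0..1]='2' size=0x2=2, data at stream[3..5]='6r' -> body[0..2], body so far='6r'
Chunk 2: stream[7..8]='8' size=0x8=8, data at stream[10..18]='2db7swy1' -> body[2..10], body so far='6r2db7swy1'
Chunk 3: stream[20..21]='6' size=0x6=6, data at stream[23..29]='jqwxhy' -> body[10..16], body so far='6r2db7swy1jqwxhy'
Chunk 4: stream[31..32]='6' size=0x6=6, data at stream[34..40]='34041b' -> body[16..22], body so far='6r2db7swy1jqwxhy34041b'
Chunk 5: stream[42..43]='0' size=0 (terminator). Final body='6r2db7swy1jqwxhy34041b' (22 bytes)

Answer: 6r2db7swy1jqwxhy34041b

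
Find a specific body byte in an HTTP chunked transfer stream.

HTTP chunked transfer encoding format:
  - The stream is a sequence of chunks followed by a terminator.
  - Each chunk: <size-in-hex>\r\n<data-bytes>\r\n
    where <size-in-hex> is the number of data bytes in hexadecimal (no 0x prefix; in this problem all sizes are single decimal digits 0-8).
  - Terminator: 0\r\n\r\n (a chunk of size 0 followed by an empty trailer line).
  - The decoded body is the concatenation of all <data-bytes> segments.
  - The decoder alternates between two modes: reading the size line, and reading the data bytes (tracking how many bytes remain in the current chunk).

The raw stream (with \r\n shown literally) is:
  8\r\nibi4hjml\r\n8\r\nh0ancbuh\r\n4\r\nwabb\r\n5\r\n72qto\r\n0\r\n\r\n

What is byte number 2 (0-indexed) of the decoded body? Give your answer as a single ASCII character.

Chunk 1: stream[0..1]='8' size=0x8=8, data at stream[3..11]='ibi4hjml' -> body[0..8], body so far='ibi4hjml'
Chunk 2: stream[13..14]='8' size=0x8=8, data at stream[16..24]='h0ancbuh' -> body[8..16], body so far='ibi4hjmlh0ancbuh'
Chunk 3: stream[26..27]='4' size=0x4=4, data at stream[29..33]='wabb' -> body[16..20], body so far='ibi4hjmlh0ancbuhwabb'
Chunk 4: stream[35..36]='5' size=0x5=5, data at stream[38..43]='72qto' -> body[20..25], body so far='ibi4hjmlh0ancbuhwabb72qto'
Chunk 5: stream[45..46]='0' size=0 (terminator). Final body='ibi4hjmlh0ancbuhwabb72qto' (25 bytes)
Body byte 2 = 'i'

Answer: i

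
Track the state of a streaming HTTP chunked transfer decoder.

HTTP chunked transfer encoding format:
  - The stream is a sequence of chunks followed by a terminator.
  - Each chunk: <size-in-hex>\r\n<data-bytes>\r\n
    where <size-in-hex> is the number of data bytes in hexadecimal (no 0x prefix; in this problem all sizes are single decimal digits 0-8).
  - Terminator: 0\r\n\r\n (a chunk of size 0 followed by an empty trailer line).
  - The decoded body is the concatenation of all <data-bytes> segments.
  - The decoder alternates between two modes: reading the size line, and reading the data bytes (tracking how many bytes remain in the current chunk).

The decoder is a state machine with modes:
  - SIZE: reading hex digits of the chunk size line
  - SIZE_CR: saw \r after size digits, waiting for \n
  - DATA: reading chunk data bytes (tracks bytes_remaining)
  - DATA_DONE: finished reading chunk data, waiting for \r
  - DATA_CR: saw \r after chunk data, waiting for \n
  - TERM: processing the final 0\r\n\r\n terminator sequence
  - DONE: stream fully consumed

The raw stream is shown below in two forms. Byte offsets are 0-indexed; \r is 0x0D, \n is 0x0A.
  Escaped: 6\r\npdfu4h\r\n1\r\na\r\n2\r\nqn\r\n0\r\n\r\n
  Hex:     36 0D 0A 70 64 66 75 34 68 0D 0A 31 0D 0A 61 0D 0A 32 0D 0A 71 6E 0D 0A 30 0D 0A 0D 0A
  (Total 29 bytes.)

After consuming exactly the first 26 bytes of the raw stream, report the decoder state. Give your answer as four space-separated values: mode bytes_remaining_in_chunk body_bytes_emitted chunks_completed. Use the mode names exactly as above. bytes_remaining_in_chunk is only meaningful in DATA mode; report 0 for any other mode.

Byte 0 = '6': mode=SIZE remaining=0 emitted=0 chunks_done=0
Byte 1 = 0x0D: mode=SIZE_CR remaining=0 emitted=0 chunks_done=0
Byte 2 = 0x0A: mode=DATA remaining=6 emitted=0 chunks_done=0
Byte 3 = 'p': mode=DATA remaining=5 emitted=1 chunks_done=0
Byte 4 = 'd': mode=DATA remaining=4 emitted=2 chunks_done=0
Byte 5 = 'f': mode=DATA remaining=3 emitted=3 chunks_done=0
Byte 6 = 'u': mode=DATA remaining=2 emitted=4 chunks_done=0
Byte 7 = '4': mode=DATA remaining=1 emitted=5 chunks_done=0
Byte 8 = 'h': mode=DATA_DONE remaining=0 emitted=6 chunks_done=0
Byte 9 = 0x0D: mode=DATA_CR remaining=0 emitted=6 chunks_done=0
Byte 10 = 0x0A: mode=SIZE remaining=0 emitted=6 chunks_done=1
Byte 11 = '1': mode=SIZE remaining=0 emitted=6 chunks_done=1
Byte 12 = 0x0D: mode=SIZE_CR remaining=0 emitted=6 chunks_done=1
Byte 13 = 0x0A: mode=DATA remaining=1 emitted=6 chunks_done=1
Byte 14 = 'a': mode=DATA_DONE remaining=0 emitted=7 chunks_done=1
Byte 15 = 0x0D: mode=DATA_CR remaining=0 emitted=7 chunks_done=1
Byte 16 = 0x0A: mode=SIZE remaining=0 emitted=7 chunks_done=2
Byte 17 = '2': mode=SIZE remaining=0 emitted=7 chunks_done=2
Byte 18 = 0x0D: mode=SIZE_CR remaining=0 emitted=7 chunks_done=2
Byte 19 = 0x0A: mode=DATA remaining=2 emitted=7 chunks_done=2
Byte 20 = 'q': mode=DATA remaining=1 emitted=8 chunks_done=2
Byte 21 = 'n': mode=DATA_DONE remaining=0 emitted=9 chunks_done=2
Byte 22 = 0x0D: mode=DATA_CR remaining=0 emitted=9 chunks_done=2
Byte 23 = 0x0A: mode=SIZE remaining=0 emitted=9 chunks_done=3
Byte 24 = '0': mode=SIZE remaining=0 emitted=9 chunks_done=3
Byte 25 = 0x0D: mode=SIZE_CR remaining=0 emitted=9 chunks_done=3

Answer: SIZE_CR 0 9 3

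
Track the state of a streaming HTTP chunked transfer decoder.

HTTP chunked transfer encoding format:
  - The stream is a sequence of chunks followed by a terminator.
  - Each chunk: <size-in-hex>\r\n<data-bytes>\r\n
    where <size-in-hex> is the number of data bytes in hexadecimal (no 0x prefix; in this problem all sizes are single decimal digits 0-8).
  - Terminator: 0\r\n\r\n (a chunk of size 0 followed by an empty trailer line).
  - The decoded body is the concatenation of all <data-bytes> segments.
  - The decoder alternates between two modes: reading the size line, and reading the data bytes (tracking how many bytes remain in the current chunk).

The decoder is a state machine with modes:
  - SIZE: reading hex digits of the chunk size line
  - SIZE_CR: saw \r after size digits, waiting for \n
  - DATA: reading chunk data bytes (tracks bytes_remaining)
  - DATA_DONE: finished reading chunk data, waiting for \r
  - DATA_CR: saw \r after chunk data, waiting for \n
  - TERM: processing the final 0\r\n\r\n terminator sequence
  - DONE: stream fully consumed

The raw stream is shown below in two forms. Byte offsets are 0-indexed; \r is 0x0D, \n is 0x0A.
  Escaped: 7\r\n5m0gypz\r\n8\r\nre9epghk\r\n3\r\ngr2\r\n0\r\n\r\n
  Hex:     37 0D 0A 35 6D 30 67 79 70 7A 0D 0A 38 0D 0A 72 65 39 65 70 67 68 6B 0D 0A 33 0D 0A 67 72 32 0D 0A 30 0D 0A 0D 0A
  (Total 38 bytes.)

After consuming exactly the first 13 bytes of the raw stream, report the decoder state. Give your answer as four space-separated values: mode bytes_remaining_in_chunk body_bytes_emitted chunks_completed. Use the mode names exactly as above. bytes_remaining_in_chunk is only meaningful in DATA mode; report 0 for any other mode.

Answer: SIZE 0 7 1

Derivation:
Byte 0 = '7': mode=SIZE remaining=0 emitted=0 chunks_done=0
Byte 1 = 0x0D: mode=SIZE_CR remaining=0 emitted=0 chunks_done=0
Byte 2 = 0x0A: mode=DATA remaining=7 emitted=0 chunks_done=0
Byte 3 = '5': mode=DATA remaining=6 emitted=1 chunks_done=0
Byte 4 = 'm': mode=DATA remaining=5 emitted=2 chunks_done=0
Byte 5 = '0': mode=DATA remaining=4 emitted=3 chunks_done=0
Byte 6 = 'g': mode=DATA remaining=3 emitted=4 chunks_done=0
Byte 7 = 'y': mode=DATA remaining=2 emitted=5 chunks_done=0
Byte 8 = 'p': mode=DATA remaining=1 emitted=6 chunks_done=0
Byte 9 = 'z': mode=DATA_DONE remaining=0 emitted=7 chunks_done=0
Byte 10 = 0x0D: mode=DATA_CR remaining=0 emitted=7 chunks_done=0
Byte 11 = 0x0A: mode=SIZE remaining=0 emitted=7 chunks_done=1
Byte 12 = '8': mode=SIZE remaining=0 emitted=7 chunks_done=1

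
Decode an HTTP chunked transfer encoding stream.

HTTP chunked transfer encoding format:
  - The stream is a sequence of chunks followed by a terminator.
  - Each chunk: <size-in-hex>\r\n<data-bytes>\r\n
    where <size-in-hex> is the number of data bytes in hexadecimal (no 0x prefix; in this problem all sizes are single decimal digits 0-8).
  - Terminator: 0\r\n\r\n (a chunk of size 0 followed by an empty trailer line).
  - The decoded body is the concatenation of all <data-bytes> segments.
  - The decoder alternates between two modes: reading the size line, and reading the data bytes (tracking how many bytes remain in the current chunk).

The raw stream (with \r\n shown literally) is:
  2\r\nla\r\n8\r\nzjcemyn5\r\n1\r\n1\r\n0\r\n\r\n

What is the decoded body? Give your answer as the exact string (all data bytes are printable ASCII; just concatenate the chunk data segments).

Chunk 1: stream[0..1]='2' size=0x2=2, data at stream[3..5]='la' -> body[0..2], body so far='la'
Chunk 2: stream[7..8]='8' size=0x8=8, data at stream[10..18]='zjcemyn5' -> body[2..10], body so far='lazjcemyn5'
Chunk 3: stream[20..21]='1' size=0x1=1, data at stream[23..24]='1' -> body[10..11], body so far='lazjcemyn51'
Chunk 4: stream[26..27]='0' size=0 (terminator). Final body='lazjcemyn51' (11 bytes)

Answer: lazjcemyn51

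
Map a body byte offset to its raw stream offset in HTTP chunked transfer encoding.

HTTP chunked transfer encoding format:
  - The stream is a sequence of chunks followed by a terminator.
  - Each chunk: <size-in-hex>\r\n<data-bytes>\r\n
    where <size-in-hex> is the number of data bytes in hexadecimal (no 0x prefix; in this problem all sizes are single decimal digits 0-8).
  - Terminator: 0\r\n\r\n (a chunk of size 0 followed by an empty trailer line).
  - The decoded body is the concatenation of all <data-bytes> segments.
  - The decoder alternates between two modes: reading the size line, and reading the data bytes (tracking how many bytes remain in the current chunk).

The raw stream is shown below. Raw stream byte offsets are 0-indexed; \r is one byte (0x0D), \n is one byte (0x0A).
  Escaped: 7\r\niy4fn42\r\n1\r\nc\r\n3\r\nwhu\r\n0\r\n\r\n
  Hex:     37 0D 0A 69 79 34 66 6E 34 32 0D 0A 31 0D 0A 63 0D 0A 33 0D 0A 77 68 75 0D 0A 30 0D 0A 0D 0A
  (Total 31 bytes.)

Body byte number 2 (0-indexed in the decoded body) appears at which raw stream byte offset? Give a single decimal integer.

Answer: 5

Derivation:
Chunk 1: stream[0..1]='7' size=0x7=7, data at stream[3..10]='iy4fn42' -> body[0..7], body so far='iy4fn42'
Chunk 2: stream[12..13]='1' size=0x1=1, data at stream[15..16]='c' -> body[7..8], body so far='iy4fn42c'
Chunk 3: stream[18..19]='3' size=0x3=3, data at stream[21..24]='whu' -> body[8..11], body so far='iy4fn42cwhu'
Chunk 4: stream[26..27]='0' size=0 (terminator). Final body='iy4fn42cwhu' (11 bytes)
Body byte 2 at stream offset 5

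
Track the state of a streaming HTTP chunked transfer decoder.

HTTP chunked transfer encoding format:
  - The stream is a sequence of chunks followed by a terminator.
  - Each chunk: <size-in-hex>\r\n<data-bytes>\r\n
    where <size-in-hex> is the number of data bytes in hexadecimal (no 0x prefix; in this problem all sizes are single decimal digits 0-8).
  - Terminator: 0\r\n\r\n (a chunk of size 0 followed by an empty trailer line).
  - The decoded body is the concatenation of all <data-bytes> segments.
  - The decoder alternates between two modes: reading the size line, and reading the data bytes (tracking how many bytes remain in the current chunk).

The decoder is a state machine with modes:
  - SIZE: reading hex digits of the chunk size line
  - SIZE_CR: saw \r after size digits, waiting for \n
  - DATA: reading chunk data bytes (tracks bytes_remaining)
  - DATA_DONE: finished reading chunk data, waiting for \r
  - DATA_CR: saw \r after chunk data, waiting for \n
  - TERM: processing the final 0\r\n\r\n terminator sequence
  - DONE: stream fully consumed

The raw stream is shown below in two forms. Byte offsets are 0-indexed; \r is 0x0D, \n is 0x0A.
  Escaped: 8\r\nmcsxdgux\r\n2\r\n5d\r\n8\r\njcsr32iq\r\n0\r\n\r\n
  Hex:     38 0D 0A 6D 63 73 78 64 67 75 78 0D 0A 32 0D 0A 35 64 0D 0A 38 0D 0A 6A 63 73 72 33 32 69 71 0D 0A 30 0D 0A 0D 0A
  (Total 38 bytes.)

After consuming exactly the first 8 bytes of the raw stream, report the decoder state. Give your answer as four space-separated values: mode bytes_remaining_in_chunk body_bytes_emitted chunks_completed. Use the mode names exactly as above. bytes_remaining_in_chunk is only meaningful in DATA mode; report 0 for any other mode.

Answer: DATA 3 5 0

Derivation:
Byte 0 = '8': mode=SIZE remaining=0 emitted=0 chunks_done=0
Byte 1 = 0x0D: mode=SIZE_CR remaining=0 emitted=0 chunks_done=0
Byte 2 = 0x0A: mode=DATA remaining=8 emitted=0 chunks_done=0
Byte 3 = 'm': mode=DATA remaining=7 emitted=1 chunks_done=0
Byte 4 = 'c': mode=DATA remaining=6 emitted=2 chunks_done=0
Byte 5 = 's': mode=DATA remaining=5 emitted=3 chunks_done=0
Byte 6 = 'x': mode=DATA remaining=4 emitted=4 chunks_done=0
Byte 7 = 'd': mode=DATA remaining=3 emitted=5 chunks_done=0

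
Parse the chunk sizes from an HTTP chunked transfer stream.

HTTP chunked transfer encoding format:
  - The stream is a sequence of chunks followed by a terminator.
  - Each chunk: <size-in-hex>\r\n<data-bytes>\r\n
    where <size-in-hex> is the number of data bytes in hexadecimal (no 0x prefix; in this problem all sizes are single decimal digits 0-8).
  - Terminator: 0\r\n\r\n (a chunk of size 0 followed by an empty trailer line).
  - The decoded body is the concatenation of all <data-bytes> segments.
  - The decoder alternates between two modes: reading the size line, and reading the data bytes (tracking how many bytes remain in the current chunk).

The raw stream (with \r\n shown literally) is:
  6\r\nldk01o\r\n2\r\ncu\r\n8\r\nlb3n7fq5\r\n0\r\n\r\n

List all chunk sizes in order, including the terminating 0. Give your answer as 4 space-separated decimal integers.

Chunk 1: stream[0..1]='6' size=0x6=6, data at stream[3..9]='ldk01o' -> body[0..6], body so far='ldk01o'
Chunk 2: stream[11..12]='2' size=0x2=2, data at stream[14..16]='cu' -> body[6..8], body so far='ldk01ocu'
Chunk 3: stream[18..19]='8' size=0x8=8, data at stream[21..29]='lb3n7fq5' -> body[8..16], body so far='ldk01oculb3n7fq5'
Chunk 4: stream[31..32]='0' size=0 (terminator). Final body='ldk01oculb3n7fq5' (16 bytes)

Answer: 6 2 8 0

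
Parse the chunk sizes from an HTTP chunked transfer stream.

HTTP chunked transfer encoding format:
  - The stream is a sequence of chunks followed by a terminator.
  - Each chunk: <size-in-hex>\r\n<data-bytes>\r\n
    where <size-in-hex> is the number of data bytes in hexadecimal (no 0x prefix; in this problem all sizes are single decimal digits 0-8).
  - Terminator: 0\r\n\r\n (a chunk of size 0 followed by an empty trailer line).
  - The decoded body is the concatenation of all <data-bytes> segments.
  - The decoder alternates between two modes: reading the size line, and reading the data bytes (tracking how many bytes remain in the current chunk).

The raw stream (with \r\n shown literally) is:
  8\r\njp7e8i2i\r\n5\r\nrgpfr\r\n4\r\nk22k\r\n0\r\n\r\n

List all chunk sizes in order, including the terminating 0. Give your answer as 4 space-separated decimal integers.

Answer: 8 5 4 0

Derivation:
Chunk 1: stream[0..1]='8' size=0x8=8, data at stream[3..11]='jp7e8i2i' -> body[0..8], body so far='jp7e8i2i'
Chunk 2: stream[13..14]='5' size=0x5=5, data at stream[16..21]='rgpfr' -> body[8..13], body so far='jp7e8i2irgpfr'
Chunk 3: stream[23..24]='4' size=0x4=4, data at stream[26..30]='k22k' -> body[13..17], body so far='jp7e8i2irgpfrk22k'
Chunk 4: stream[32..33]='0' size=0 (terminator). Final body='jp7e8i2irgpfrk22k' (17 bytes)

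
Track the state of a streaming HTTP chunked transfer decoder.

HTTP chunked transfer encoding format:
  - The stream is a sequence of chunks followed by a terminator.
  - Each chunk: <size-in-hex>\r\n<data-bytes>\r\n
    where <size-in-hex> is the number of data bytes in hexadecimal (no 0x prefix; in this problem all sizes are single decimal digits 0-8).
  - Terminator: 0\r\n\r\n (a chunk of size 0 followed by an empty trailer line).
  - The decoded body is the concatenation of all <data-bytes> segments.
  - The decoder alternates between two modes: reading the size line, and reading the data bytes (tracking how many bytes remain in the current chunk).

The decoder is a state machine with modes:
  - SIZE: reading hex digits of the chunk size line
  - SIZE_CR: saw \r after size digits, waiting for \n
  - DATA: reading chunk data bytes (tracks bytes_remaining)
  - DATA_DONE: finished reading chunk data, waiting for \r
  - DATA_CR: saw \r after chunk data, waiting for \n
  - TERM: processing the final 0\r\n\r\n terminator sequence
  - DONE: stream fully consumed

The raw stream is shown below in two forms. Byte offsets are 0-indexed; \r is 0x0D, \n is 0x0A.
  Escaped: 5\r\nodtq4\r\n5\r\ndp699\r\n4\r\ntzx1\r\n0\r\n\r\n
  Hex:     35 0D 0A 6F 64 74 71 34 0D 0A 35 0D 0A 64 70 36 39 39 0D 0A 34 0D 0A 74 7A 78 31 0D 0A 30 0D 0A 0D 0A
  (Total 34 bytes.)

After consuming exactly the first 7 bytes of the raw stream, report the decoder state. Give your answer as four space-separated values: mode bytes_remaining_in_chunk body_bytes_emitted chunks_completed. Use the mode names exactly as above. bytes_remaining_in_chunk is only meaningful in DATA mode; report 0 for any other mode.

Answer: DATA 1 4 0

Derivation:
Byte 0 = '5': mode=SIZE remaining=0 emitted=0 chunks_done=0
Byte 1 = 0x0D: mode=SIZE_CR remaining=0 emitted=0 chunks_done=0
Byte 2 = 0x0A: mode=DATA remaining=5 emitted=0 chunks_done=0
Byte 3 = 'o': mode=DATA remaining=4 emitted=1 chunks_done=0
Byte 4 = 'd': mode=DATA remaining=3 emitted=2 chunks_done=0
Byte 5 = 't': mode=DATA remaining=2 emitted=3 chunks_done=0
Byte 6 = 'q': mode=DATA remaining=1 emitted=4 chunks_done=0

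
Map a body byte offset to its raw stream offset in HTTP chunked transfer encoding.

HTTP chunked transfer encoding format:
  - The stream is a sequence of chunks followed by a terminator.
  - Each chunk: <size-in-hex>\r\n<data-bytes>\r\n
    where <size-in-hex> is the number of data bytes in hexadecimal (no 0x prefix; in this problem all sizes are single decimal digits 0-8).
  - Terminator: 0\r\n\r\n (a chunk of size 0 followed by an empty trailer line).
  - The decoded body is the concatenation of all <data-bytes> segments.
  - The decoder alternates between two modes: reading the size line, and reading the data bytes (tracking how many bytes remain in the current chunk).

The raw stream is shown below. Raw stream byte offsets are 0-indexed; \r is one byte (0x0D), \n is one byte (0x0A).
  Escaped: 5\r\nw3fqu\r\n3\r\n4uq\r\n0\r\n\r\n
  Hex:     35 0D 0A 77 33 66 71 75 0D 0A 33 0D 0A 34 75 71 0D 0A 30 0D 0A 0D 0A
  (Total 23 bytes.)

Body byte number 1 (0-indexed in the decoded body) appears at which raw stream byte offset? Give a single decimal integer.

Answer: 4

Derivation:
Chunk 1: stream[0..1]='5' size=0x5=5, data at stream[3..8]='w3fqu' -> body[0..5], body so far='w3fqu'
Chunk 2: stream[10..11]='3' size=0x3=3, data at stream[13..16]='4uq' -> body[5..8], body so far='w3fqu4uq'
Chunk 3: stream[18..19]='0' size=0 (terminator). Final body='w3fqu4uq' (8 bytes)
Body byte 1 at stream offset 4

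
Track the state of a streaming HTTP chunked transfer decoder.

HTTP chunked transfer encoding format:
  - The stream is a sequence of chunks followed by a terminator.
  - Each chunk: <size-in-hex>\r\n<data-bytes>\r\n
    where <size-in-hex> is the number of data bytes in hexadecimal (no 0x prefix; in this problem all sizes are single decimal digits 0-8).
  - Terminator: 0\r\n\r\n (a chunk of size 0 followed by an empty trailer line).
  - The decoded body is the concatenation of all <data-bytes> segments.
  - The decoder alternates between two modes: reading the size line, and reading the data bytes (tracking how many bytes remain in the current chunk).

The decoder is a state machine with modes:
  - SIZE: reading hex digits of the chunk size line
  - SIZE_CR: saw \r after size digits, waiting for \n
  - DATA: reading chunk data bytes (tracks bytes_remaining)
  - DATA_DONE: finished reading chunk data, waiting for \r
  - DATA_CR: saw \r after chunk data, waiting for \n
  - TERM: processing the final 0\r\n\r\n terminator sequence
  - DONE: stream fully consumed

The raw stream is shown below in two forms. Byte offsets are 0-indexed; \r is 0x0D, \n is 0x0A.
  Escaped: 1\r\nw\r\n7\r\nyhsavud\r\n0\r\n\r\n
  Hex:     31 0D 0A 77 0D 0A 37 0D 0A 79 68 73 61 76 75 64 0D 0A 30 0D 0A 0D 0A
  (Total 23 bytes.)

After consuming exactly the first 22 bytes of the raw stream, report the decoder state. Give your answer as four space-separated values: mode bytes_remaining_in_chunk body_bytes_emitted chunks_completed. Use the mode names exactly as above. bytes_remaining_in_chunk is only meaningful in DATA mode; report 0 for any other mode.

Byte 0 = '1': mode=SIZE remaining=0 emitted=0 chunks_done=0
Byte 1 = 0x0D: mode=SIZE_CR remaining=0 emitted=0 chunks_done=0
Byte 2 = 0x0A: mode=DATA remaining=1 emitted=0 chunks_done=0
Byte 3 = 'w': mode=DATA_DONE remaining=0 emitted=1 chunks_done=0
Byte 4 = 0x0D: mode=DATA_CR remaining=0 emitted=1 chunks_done=0
Byte 5 = 0x0A: mode=SIZE remaining=0 emitted=1 chunks_done=1
Byte 6 = '7': mode=SIZE remaining=0 emitted=1 chunks_done=1
Byte 7 = 0x0D: mode=SIZE_CR remaining=0 emitted=1 chunks_done=1
Byte 8 = 0x0A: mode=DATA remaining=7 emitted=1 chunks_done=1
Byte 9 = 'y': mode=DATA remaining=6 emitted=2 chunks_done=1
Byte 10 = 'h': mode=DATA remaining=5 emitted=3 chunks_done=1
Byte 11 = 's': mode=DATA remaining=4 emitted=4 chunks_done=1
Byte 12 = 'a': mode=DATA remaining=3 emitted=5 chunks_done=1
Byte 13 = 'v': mode=DATA remaining=2 emitted=6 chunks_done=1
Byte 14 = 'u': mode=DATA remaining=1 emitted=7 chunks_done=1
Byte 15 = 'd': mode=DATA_DONE remaining=0 emitted=8 chunks_done=1
Byte 16 = 0x0D: mode=DATA_CR remaining=0 emitted=8 chunks_done=1
Byte 17 = 0x0A: mode=SIZE remaining=0 emitted=8 chunks_done=2
Byte 18 = '0': mode=SIZE remaining=0 emitted=8 chunks_done=2
Byte 19 = 0x0D: mode=SIZE_CR remaining=0 emitted=8 chunks_done=2
Byte 20 = 0x0A: mode=TERM remaining=0 emitted=8 chunks_done=2
Byte 21 = 0x0D: mode=TERM remaining=0 emitted=8 chunks_done=2

Answer: TERM 0 8 2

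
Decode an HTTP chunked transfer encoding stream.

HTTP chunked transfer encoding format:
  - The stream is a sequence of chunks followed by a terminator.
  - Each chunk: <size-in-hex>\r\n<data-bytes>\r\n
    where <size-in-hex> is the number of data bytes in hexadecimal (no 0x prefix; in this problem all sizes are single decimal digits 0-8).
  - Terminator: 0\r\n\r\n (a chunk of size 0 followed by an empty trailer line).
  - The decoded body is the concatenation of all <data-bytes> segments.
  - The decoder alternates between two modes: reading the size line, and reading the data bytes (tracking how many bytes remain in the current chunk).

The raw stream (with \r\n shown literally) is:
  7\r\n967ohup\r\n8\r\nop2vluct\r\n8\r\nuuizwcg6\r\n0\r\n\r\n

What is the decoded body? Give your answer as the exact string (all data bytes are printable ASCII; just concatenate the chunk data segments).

Chunk 1: stream[0..1]='7' size=0x7=7, data at stream[3..10]='967ohup' -> body[0..7], body so far='967ohup'
Chunk 2: stream[12..13]='8' size=0x8=8, data at stream[15..23]='op2vluct' -> body[7..15], body so far='967ohupop2vluct'
Chunk 3: stream[25..26]='8' size=0x8=8, data at stream[28..36]='uuizwcg6' -> body[15..23], body so far='967ohupop2vluctuuizwcg6'
Chunk 4: stream[38..39]='0' size=0 (terminator). Final body='967ohupop2vluctuuizwcg6' (23 bytes)

Answer: 967ohupop2vluctuuizwcg6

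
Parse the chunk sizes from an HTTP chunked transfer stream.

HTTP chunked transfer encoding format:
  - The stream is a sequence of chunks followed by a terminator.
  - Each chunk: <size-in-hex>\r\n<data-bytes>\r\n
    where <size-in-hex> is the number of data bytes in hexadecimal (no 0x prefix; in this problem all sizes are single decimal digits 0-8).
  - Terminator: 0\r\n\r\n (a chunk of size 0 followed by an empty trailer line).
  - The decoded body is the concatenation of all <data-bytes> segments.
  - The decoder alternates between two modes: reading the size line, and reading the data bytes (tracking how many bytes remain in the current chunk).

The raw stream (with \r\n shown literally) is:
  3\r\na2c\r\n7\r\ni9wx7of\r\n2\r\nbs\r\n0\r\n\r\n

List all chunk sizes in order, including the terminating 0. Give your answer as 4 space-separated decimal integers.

Chunk 1: stream[0..1]='3' size=0x3=3, data at stream[3..6]='a2c' -> body[0..3], body so far='a2c'
Chunk 2: stream[8..9]='7' size=0x7=7, data at stream[11..18]='i9wx7of' -> body[3..10], body so far='a2ci9wx7of'
Chunk 3: stream[20..21]='2' size=0x2=2, data at stream[23..25]='bs' -> body[10..12], body so far='a2ci9wx7ofbs'
Chunk 4: stream[27..28]='0' size=0 (terminator). Final body='a2ci9wx7ofbs' (12 bytes)

Answer: 3 7 2 0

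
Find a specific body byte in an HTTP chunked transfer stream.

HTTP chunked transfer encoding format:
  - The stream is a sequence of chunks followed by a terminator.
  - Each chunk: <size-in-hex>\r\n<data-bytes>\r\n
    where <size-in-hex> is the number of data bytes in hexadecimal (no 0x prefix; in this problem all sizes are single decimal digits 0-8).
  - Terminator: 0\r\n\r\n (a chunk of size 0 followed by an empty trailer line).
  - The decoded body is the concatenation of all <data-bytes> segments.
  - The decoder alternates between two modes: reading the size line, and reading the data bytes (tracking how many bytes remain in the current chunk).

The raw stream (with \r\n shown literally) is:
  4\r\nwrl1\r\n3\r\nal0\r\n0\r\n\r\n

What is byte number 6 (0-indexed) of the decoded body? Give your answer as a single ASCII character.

Answer: 0

Derivation:
Chunk 1: stream[0..1]='4' size=0x4=4, data at stream[3..7]='wrl1' -> body[0..4], body so far='wrl1'
Chunk 2: stream[9..10]='3' size=0x3=3, data at stream[12..15]='al0' -> body[4..7], body so far='wrl1al0'
Chunk 3: stream[17..18]='0' size=0 (terminator). Final body='wrl1al0' (7 bytes)
Body byte 6 = '0'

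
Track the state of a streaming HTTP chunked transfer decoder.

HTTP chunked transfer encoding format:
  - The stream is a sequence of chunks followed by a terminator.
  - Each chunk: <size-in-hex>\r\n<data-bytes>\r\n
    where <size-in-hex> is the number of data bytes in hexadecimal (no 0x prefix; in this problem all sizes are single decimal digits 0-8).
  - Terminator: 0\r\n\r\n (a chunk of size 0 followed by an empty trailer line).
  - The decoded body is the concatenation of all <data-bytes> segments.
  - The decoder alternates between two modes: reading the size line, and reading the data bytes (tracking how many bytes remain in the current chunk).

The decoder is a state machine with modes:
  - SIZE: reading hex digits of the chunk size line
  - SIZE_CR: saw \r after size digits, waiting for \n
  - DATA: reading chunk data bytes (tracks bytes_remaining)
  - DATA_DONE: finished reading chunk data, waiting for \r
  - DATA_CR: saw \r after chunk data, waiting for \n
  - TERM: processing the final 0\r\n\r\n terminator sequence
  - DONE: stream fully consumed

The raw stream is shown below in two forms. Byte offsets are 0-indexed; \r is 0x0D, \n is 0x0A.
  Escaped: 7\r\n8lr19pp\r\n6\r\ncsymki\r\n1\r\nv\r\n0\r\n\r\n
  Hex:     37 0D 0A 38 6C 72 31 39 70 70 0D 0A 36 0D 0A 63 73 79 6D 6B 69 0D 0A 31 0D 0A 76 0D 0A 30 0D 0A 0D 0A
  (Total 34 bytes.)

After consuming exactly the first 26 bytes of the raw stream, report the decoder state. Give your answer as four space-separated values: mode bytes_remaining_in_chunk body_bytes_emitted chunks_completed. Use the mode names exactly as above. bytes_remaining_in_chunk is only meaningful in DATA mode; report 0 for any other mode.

Byte 0 = '7': mode=SIZE remaining=0 emitted=0 chunks_done=0
Byte 1 = 0x0D: mode=SIZE_CR remaining=0 emitted=0 chunks_done=0
Byte 2 = 0x0A: mode=DATA remaining=7 emitted=0 chunks_done=0
Byte 3 = '8': mode=DATA remaining=6 emitted=1 chunks_done=0
Byte 4 = 'l': mode=DATA remaining=5 emitted=2 chunks_done=0
Byte 5 = 'r': mode=DATA remaining=4 emitted=3 chunks_done=0
Byte 6 = '1': mode=DATA remaining=3 emitted=4 chunks_done=0
Byte 7 = '9': mode=DATA remaining=2 emitted=5 chunks_done=0
Byte 8 = 'p': mode=DATA remaining=1 emitted=6 chunks_done=0
Byte 9 = 'p': mode=DATA_DONE remaining=0 emitted=7 chunks_done=0
Byte 10 = 0x0D: mode=DATA_CR remaining=0 emitted=7 chunks_done=0
Byte 11 = 0x0A: mode=SIZE remaining=0 emitted=7 chunks_done=1
Byte 12 = '6': mode=SIZE remaining=0 emitted=7 chunks_done=1
Byte 13 = 0x0D: mode=SIZE_CR remaining=0 emitted=7 chunks_done=1
Byte 14 = 0x0A: mode=DATA remaining=6 emitted=7 chunks_done=1
Byte 15 = 'c': mode=DATA remaining=5 emitted=8 chunks_done=1
Byte 16 = 's': mode=DATA remaining=4 emitted=9 chunks_done=1
Byte 17 = 'y': mode=DATA remaining=3 emitted=10 chunks_done=1
Byte 18 = 'm': mode=DATA remaining=2 emitted=11 chunks_done=1
Byte 19 = 'k': mode=DATA remaining=1 emitted=12 chunks_done=1
Byte 20 = 'i': mode=DATA_DONE remaining=0 emitted=13 chunks_done=1
Byte 21 = 0x0D: mode=DATA_CR remaining=0 emitted=13 chunks_done=1
Byte 22 = 0x0A: mode=SIZE remaining=0 emitted=13 chunks_done=2
Byte 23 = '1': mode=SIZE remaining=0 emitted=13 chunks_done=2
Byte 24 = 0x0D: mode=SIZE_CR remaining=0 emitted=13 chunks_done=2
Byte 25 = 0x0A: mode=DATA remaining=1 emitted=13 chunks_done=2

Answer: DATA 1 13 2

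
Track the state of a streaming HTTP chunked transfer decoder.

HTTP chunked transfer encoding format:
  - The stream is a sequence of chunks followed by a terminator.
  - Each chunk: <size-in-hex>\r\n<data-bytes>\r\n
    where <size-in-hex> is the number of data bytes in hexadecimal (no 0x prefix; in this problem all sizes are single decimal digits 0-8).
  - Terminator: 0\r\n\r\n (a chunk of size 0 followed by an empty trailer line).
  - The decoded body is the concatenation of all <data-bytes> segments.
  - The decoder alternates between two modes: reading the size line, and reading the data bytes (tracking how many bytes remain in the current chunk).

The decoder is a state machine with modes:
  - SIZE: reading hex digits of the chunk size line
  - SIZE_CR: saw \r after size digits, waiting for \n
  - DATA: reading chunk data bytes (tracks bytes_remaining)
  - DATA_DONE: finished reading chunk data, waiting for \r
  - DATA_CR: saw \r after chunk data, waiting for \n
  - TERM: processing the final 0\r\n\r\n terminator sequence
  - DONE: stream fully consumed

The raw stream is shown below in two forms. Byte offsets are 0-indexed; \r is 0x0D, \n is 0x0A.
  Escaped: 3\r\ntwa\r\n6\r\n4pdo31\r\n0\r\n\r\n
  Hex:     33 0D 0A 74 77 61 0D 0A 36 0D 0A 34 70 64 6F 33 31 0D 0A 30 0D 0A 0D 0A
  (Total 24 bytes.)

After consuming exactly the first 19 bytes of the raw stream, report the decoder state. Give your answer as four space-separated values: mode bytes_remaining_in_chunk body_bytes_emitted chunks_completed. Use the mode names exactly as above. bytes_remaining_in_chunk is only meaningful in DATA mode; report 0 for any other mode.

Byte 0 = '3': mode=SIZE remaining=0 emitted=0 chunks_done=0
Byte 1 = 0x0D: mode=SIZE_CR remaining=0 emitted=0 chunks_done=0
Byte 2 = 0x0A: mode=DATA remaining=3 emitted=0 chunks_done=0
Byte 3 = 't': mode=DATA remaining=2 emitted=1 chunks_done=0
Byte 4 = 'w': mode=DATA remaining=1 emitted=2 chunks_done=0
Byte 5 = 'a': mode=DATA_DONE remaining=0 emitted=3 chunks_done=0
Byte 6 = 0x0D: mode=DATA_CR remaining=0 emitted=3 chunks_done=0
Byte 7 = 0x0A: mode=SIZE remaining=0 emitted=3 chunks_done=1
Byte 8 = '6': mode=SIZE remaining=0 emitted=3 chunks_done=1
Byte 9 = 0x0D: mode=SIZE_CR remaining=0 emitted=3 chunks_done=1
Byte 10 = 0x0A: mode=DATA remaining=6 emitted=3 chunks_done=1
Byte 11 = '4': mode=DATA remaining=5 emitted=4 chunks_done=1
Byte 12 = 'p': mode=DATA remaining=4 emitted=5 chunks_done=1
Byte 13 = 'd': mode=DATA remaining=3 emitted=6 chunks_done=1
Byte 14 = 'o': mode=DATA remaining=2 emitted=7 chunks_done=1
Byte 15 = '3': mode=DATA remaining=1 emitted=8 chunks_done=1
Byte 16 = '1': mode=DATA_DONE remaining=0 emitted=9 chunks_done=1
Byte 17 = 0x0D: mode=DATA_CR remaining=0 emitted=9 chunks_done=1
Byte 18 = 0x0A: mode=SIZE remaining=0 emitted=9 chunks_done=2

Answer: SIZE 0 9 2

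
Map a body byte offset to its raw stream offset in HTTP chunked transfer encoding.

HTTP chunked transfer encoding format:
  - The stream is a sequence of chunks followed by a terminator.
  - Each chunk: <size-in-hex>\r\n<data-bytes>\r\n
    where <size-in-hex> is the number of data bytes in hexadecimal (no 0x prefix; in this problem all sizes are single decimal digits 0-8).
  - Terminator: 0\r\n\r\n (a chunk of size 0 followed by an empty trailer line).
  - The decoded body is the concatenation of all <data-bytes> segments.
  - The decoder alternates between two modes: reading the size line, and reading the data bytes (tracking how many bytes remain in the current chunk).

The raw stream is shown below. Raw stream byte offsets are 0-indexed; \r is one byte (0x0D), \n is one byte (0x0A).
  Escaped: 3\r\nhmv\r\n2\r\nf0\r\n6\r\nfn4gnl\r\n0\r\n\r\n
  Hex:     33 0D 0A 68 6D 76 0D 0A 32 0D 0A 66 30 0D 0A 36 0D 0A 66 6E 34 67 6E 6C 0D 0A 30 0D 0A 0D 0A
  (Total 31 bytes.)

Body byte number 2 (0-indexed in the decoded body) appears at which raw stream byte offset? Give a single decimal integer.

Answer: 5

Derivation:
Chunk 1: stream[0..1]='3' size=0x3=3, data at stream[3..6]='hmv' -> body[0..3], body so far='hmv'
Chunk 2: stream[8..9]='2' size=0x2=2, data at stream[11..13]='f0' -> body[3..5], body so far='hmvf0'
Chunk 3: stream[15..16]='6' size=0x6=6, data at stream[18..24]='fn4gnl' -> body[5..11], body so far='hmvf0fn4gnl'
Chunk 4: stream[26..27]='0' size=0 (terminator). Final body='hmvf0fn4gnl' (11 bytes)
Body byte 2 at stream offset 5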